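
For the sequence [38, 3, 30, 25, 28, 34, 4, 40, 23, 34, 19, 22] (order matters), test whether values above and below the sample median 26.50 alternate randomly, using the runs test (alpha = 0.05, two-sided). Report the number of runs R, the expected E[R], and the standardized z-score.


Step 1: Compute median = 26.50; label A = above, B = below.
Labels in order: ABABAABABABB  (n_A = 6, n_B = 6)
Step 2: Count runs R = 10.
Step 3: Under H0 (random ordering), E[R] = 2*n_A*n_B/(n_A+n_B) + 1 = 2*6*6/12 + 1 = 7.0000.
        Var[R] = 2*n_A*n_B*(2*n_A*n_B - n_A - n_B) / ((n_A+n_B)^2 * (n_A+n_B-1)) = 4320/1584 = 2.7273.
        SD[R] = 1.6514.
Step 4: Continuity-corrected z = (R - 0.5 - E[R]) / SD[R] = (10 - 0.5 - 7.0000) / 1.6514 = 1.5138.
Step 5: Two-sided p-value via normal approximation = 2*(1 - Phi(|z|)) = 0.130070.
Step 6: alpha = 0.05. fail to reject H0.

R = 10, z = 1.5138, p = 0.130070, fail to reject H0.


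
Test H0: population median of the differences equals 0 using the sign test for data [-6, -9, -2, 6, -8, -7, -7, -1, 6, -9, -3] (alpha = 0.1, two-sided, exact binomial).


Step 1: Discard zero differences. Original n = 11; n_eff = number of nonzero differences = 11.
Nonzero differences (with sign): -6, -9, -2, +6, -8, -7, -7, -1, +6, -9, -3
Step 2: Count signs: positive = 2, negative = 9.
Step 3: Under H0: P(positive) = 0.5, so the number of positives S ~ Bin(11, 0.5).
Step 4: Two-sided exact p-value = sum of Bin(11,0.5) probabilities at or below the observed probability = 0.065430.
Step 5: alpha = 0.1. reject H0.

n_eff = 11, pos = 2, neg = 9, p = 0.065430, reject H0.


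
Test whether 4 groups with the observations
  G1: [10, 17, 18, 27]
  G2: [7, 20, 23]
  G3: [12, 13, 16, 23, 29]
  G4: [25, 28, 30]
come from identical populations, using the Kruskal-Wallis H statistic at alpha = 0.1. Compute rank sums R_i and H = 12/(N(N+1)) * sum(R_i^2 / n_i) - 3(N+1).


Step 1: Combine all N = 15 observations and assign midranks.
sorted (value, group, rank): (7,G2,1), (10,G1,2), (12,G3,3), (13,G3,4), (16,G3,5), (17,G1,6), (18,G1,7), (20,G2,8), (23,G2,9.5), (23,G3,9.5), (25,G4,11), (27,G1,12), (28,G4,13), (29,G3,14), (30,G4,15)
Step 2: Sum ranks within each group.
R_1 = 27 (n_1 = 4)
R_2 = 18.5 (n_2 = 3)
R_3 = 35.5 (n_3 = 5)
R_4 = 39 (n_4 = 3)
Step 3: H = 12/(N(N+1)) * sum(R_i^2/n_i) - 3(N+1)
     = 12/(15*16) * (27^2/4 + 18.5^2/3 + 35.5^2/5 + 39^2/3) - 3*16
     = 0.050000 * 1055.38 - 48
     = 4.769167.
Step 4: Ties present; correction factor C = 1 - 6/(15^3 - 15) = 0.998214. Corrected H = 4.769167 / 0.998214 = 4.777698.
Step 5: Under H0, H ~ chi^2(3); p-value = 0.188818.
Step 6: alpha = 0.1. fail to reject H0.

H = 4.7777, df = 3, p = 0.188818, fail to reject H0.


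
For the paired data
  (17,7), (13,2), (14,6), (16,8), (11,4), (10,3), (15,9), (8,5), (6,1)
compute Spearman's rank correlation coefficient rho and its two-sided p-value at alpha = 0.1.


Step 1: Rank x and y separately (midranks; no ties here).
rank(x): 17->9, 13->5, 14->6, 16->8, 11->4, 10->3, 15->7, 8->2, 6->1
rank(y): 7->7, 2->2, 6->6, 8->8, 4->4, 3->3, 9->9, 5->5, 1->1
Step 2: d_i = R_x(i) - R_y(i); compute d_i^2.
  (9-7)^2=4, (5-2)^2=9, (6-6)^2=0, (8-8)^2=0, (4-4)^2=0, (3-3)^2=0, (7-9)^2=4, (2-5)^2=9, (1-1)^2=0
sum(d^2) = 26.
Step 3: rho = 1 - 6*26 / (9*(9^2 - 1)) = 1 - 156/720 = 0.783333.
Step 4: Under H0, t = rho * sqrt((n-2)/(1-rho^2)) = 3.3341 ~ t(7).
Step 5: Two-sided p-value from the t-distribution with 7 df = 0.012520.
Step 6: alpha = 0.1. reject H0.

rho = 0.7833, p = 0.012520, reject H0 at alpha = 0.1.


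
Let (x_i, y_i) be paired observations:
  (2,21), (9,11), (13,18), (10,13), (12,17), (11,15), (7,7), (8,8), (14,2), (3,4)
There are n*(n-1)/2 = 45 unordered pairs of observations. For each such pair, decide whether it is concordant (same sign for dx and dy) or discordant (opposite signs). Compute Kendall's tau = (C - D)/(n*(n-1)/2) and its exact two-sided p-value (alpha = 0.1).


Step 1: Enumerate the 45 unordered pairs (i,j) with i<j and classify each by sign(x_j-x_i) * sign(y_j-y_i).
  (1,2):dx=+7,dy=-10->D; (1,3):dx=+11,dy=-3->D; (1,4):dx=+8,dy=-8->D; (1,5):dx=+10,dy=-4->D
  (1,6):dx=+9,dy=-6->D; (1,7):dx=+5,dy=-14->D; (1,8):dx=+6,dy=-13->D; (1,9):dx=+12,dy=-19->D
  (1,10):dx=+1,dy=-17->D; (2,3):dx=+4,dy=+7->C; (2,4):dx=+1,dy=+2->C; (2,5):dx=+3,dy=+6->C
  (2,6):dx=+2,dy=+4->C; (2,7):dx=-2,dy=-4->C; (2,8):dx=-1,dy=-3->C; (2,9):dx=+5,dy=-9->D
  (2,10):dx=-6,dy=-7->C; (3,4):dx=-3,dy=-5->C; (3,5):dx=-1,dy=-1->C; (3,6):dx=-2,dy=-3->C
  (3,7):dx=-6,dy=-11->C; (3,8):dx=-5,dy=-10->C; (3,9):dx=+1,dy=-16->D; (3,10):dx=-10,dy=-14->C
  (4,5):dx=+2,dy=+4->C; (4,6):dx=+1,dy=+2->C; (4,7):dx=-3,dy=-6->C; (4,8):dx=-2,dy=-5->C
  (4,9):dx=+4,dy=-11->D; (4,10):dx=-7,dy=-9->C; (5,6):dx=-1,dy=-2->C; (5,7):dx=-5,dy=-10->C
  (5,8):dx=-4,dy=-9->C; (5,9):dx=+2,dy=-15->D; (5,10):dx=-9,dy=-13->C; (6,7):dx=-4,dy=-8->C
  (6,8):dx=-3,dy=-7->C; (6,9):dx=+3,dy=-13->D; (6,10):dx=-8,dy=-11->C; (7,8):dx=+1,dy=+1->C
  (7,9):dx=+7,dy=-5->D; (7,10):dx=-4,dy=-3->C; (8,9):dx=+6,dy=-6->D; (8,10):dx=-5,dy=-4->C
  (9,10):dx=-11,dy=+2->D
Step 2: C = 28, D = 17, total pairs = 45.
Step 3: tau = (C - D)/(n(n-1)/2) = (28 - 17)/45 = 0.244444.
Step 4: Exact two-sided p-value (enumerate n! = 3628800 permutations of y under H0): p = 0.380720.
Step 5: alpha = 0.1. fail to reject H0.

tau_b = 0.2444 (C=28, D=17), p = 0.380720, fail to reject H0.


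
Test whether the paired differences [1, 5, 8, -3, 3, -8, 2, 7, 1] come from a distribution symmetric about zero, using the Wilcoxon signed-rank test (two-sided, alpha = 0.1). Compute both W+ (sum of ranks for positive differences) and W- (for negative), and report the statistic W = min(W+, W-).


Step 1: Drop any zero differences (none here) and take |d_i|.
|d| = [1, 5, 8, 3, 3, 8, 2, 7, 1]
Step 2: Midrank |d_i| (ties get averaged ranks).
ranks: |1|->1.5, |5|->6, |8|->8.5, |3|->4.5, |3|->4.5, |8|->8.5, |2|->3, |7|->7, |1|->1.5
Step 3: Attach original signs; sum ranks with positive sign and with negative sign.
W+ = 1.5 + 6 + 8.5 + 4.5 + 3 + 7 + 1.5 = 32
W- = 4.5 + 8.5 = 13
(Check: W+ + W- = 45 should equal n(n+1)/2 = 45.)
Step 4: Test statistic W = min(W+, W-) = 13.
Step 5: Ties in |d|, so use the tie-corrected normal approximation.
        E[W] = n(n+1)/4 = 9*10/4 = 22.5.
        Tie groups: |d|=1 (t=2), |d|=3 (t=2), |d|=8 (t=2); sum(t^3 - t) = 18.
        Var[W] = n(n+1)(2n+1)/24 - sum(t^3-t)/48 = 1710/24 - 18/48 = 70.875.
        z = (W - E[W]) / sqrt(Var[W]) = (13 - 22.5) / 8.4187 = -1.1284.
        Two-sided p = 2*Phi(z) = 0.259136.
Step 6: alpha = 0.1. fail to reject H0.

W+ = 32, W- = 13, W = min = 13, p = 0.259136, fail to reject H0.


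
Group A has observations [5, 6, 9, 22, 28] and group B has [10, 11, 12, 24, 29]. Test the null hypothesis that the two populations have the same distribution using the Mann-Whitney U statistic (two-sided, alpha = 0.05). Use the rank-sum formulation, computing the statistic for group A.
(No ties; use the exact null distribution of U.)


Step 1: Combine and sort all 10 observations; assign midranks.
sorted (value, group): (5,X), (6,X), (9,X), (10,Y), (11,Y), (12,Y), (22,X), (24,Y), (28,X), (29,Y)
ranks: 5->1, 6->2, 9->3, 10->4, 11->5, 12->6, 22->7, 24->8, 28->9, 29->10
Step 2: Rank sum for X: R1 = 1 + 2 + 3 + 7 + 9 = 22.
Step 3: U_X = R1 - n1(n1+1)/2 = 22 - 5*6/2 = 22 - 15 = 7.
       U_Y = n1*n2 - U_X = 25 - 7 = 18.
Step 4: No ties, so the exact null distribution of U (based on enumerating the C(10,5) = 252 equally likely rank assignments) gives the two-sided p-value.
Step 5: p-value = 0.309524; compare to alpha = 0.05. fail to reject H0.

U_X = 7, p = 0.309524, fail to reject H0 at alpha = 0.05.


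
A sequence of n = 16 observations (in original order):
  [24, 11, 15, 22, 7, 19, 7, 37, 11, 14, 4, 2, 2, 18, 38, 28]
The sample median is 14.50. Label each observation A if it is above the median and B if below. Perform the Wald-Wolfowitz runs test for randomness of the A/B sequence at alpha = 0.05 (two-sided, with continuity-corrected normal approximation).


Step 1: Compute median = 14.50; label A = above, B = below.
Labels in order: ABAABABABBBBBAAA  (n_A = 8, n_B = 8)
Step 2: Count runs R = 9.
Step 3: Under H0 (random ordering), E[R] = 2*n_A*n_B/(n_A+n_B) + 1 = 2*8*8/16 + 1 = 9.0000.
        Var[R] = 2*n_A*n_B*(2*n_A*n_B - n_A - n_B) / ((n_A+n_B)^2 * (n_A+n_B-1)) = 14336/3840 = 3.7333.
        SD[R] = 1.9322.
Step 4: R = E[R], so z = 0 with no continuity correction.
Step 5: Two-sided p-value via normal approximation = 2*(1 - Phi(|z|)) = 1.000000.
Step 6: alpha = 0.05. fail to reject H0.

R = 9, z = 0.0000, p = 1.000000, fail to reject H0.


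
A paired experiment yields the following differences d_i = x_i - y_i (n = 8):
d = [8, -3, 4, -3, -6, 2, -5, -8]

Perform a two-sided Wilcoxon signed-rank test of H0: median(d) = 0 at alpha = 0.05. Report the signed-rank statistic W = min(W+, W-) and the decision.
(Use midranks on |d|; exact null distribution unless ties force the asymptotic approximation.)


Step 1: Drop any zero differences (none here) and take |d_i|.
|d| = [8, 3, 4, 3, 6, 2, 5, 8]
Step 2: Midrank |d_i| (ties get averaged ranks).
ranks: |8|->7.5, |3|->2.5, |4|->4, |3|->2.5, |6|->6, |2|->1, |5|->5, |8|->7.5
Step 3: Attach original signs; sum ranks with positive sign and with negative sign.
W+ = 7.5 + 4 + 1 = 12.5
W- = 2.5 + 2.5 + 6 + 5 + 7.5 = 23.5
(Check: W+ + W- = 36 should equal n(n+1)/2 = 36.)
Step 4: Test statistic W = min(W+, W-) = 12.5.
Step 5: Ties in |d|, so use the tie-corrected normal approximation.
        E[W] = n(n+1)/4 = 8*9/4 = 18.
        Tie groups: |d|=3 (t=2), |d|=8 (t=2); sum(t^3 - t) = 12.
        Var[W] = n(n+1)(2n+1)/24 - sum(t^3-t)/48 = 1224/24 - 12/48 = 50.75.
        z = (W - E[W]) / sqrt(Var[W]) = (12.5 - 18) / 7.1239 = -0.7720.
        Two-sided p = 2*Phi(z) = 0.440086.
Step 6: alpha = 0.05. fail to reject H0.

W+ = 12.5, W- = 23.5, W = min = 12.5, p = 0.440086, fail to reject H0.


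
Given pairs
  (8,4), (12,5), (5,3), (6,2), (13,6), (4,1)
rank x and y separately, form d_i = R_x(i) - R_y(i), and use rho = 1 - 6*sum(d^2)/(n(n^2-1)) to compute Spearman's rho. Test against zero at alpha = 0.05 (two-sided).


Step 1: Rank x and y separately (midranks; no ties here).
rank(x): 8->4, 12->5, 5->2, 6->3, 13->6, 4->1
rank(y): 4->4, 5->5, 3->3, 2->2, 6->6, 1->1
Step 2: d_i = R_x(i) - R_y(i); compute d_i^2.
  (4-4)^2=0, (5-5)^2=0, (2-3)^2=1, (3-2)^2=1, (6-6)^2=0, (1-1)^2=0
sum(d^2) = 2.
Step 3: rho = 1 - 6*2 / (6*(6^2 - 1)) = 1 - 12/210 = 0.942857.
Step 4: Under H0, t = rho * sqrt((n-2)/(1-rho^2)) = 5.6595 ~ t(4).
Step 5: Two-sided p-value from the t-distribution with 4 df = 0.004805.
Step 6: alpha = 0.05. reject H0.

rho = 0.9429, p = 0.004805, reject H0 at alpha = 0.05.


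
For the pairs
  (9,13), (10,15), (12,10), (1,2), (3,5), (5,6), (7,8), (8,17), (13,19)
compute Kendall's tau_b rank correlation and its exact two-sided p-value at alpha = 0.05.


Step 1: Enumerate the 36 unordered pairs (i,j) with i<j and classify each by sign(x_j-x_i) * sign(y_j-y_i).
  (1,2):dx=+1,dy=+2->C; (1,3):dx=+3,dy=-3->D; (1,4):dx=-8,dy=-11->C; (1,5):dx=-6,dy=-8->C
  (1,6):dx=-4,dy=-7->C; (1,7):dx=-2,dy=-5->C; (1,8):dx=-1,dy=+4->D; (1,9):dx=+4,dy=+6->C
  (2,3):dx=+2,dy=-5->D; (2,4):dx=-9,dy=-13->C; (2,5):dx=-7,dy=-10->C; (2,6):dx=-5,dy=-9->C
  (2,7):dx=-3,dy=-7->C; (2,8):dx=-2,dy=+2->D; (2,9):dx=+3,dy=+4->C; (3,4):dx=-11,dy=-8->C
  (3,5):dx=-9,dy=-5->C; (3,6):dx=-7,dy=-4->C; (3,7):dx=-5,dy=-2->C; (3,8):dx=-4,dy=+7->D
  (3,9):dx=+1,dy=+9->C; (4,5):dx=+2,dy=+3->C; (4,6):dx=+4,dy=+4->C; (4,7):dx=+6,dy=+6->C
  (4,8):dx=+7,dy=+15->C; (4,9):dx=+12,dy=+17->C; (5,6):dx=+2,dy=+1->C; (5,7):dx=+4,dy=+3->C
  (5,8):dx=+5,dy=+12->C; (5,9):dx=+10,dy=+14->C; (6,7):dx=+2,dy=+2->C; (6,8):dx=+3,dy=+11->C
  (6,9):dx=+8,dy=+13->C; (7,8):dx=+1,dy=+9->C; (7,9):dx=+6,dy=+11->C; (8,9):dx=+5,dy=+2->C
Step 2: C = 31, D = 5, total pairs = 36.
Step 3: tau = (C - D)/(n(n-1)/2) = (31 - 5)/36 = 0.722222.
Step 4: Exact two-sided p-value (enumerate n! = 362880 permutations of y under H0): p = 0.005886.
Step 5: alpha = 0.05. reject H0.

tau_b = 0.7222 (C=31, D=5), p = 0.005886, reject H0.


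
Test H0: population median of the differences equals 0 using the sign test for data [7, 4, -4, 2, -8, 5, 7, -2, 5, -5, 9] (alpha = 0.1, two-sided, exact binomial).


Step 1: Discard zero differences. Original n = 11; n_eff = number of nonzero differences = 11.
Nonzero differences (with sign): +7, +4, -4, +2, -8, +5, +7, -2, +5, -5, +9
Step 2: Count signs: positive = 7, negative = 4.
Step 3: Under H0: P(positive) = 0.5, so the number of positives S ~ Bin(11, 0.5).
Step 4: Two-sided exact p-value = sum of Bin(11,0.5) probabilities at or below the observed probability = 0.548828.
Step 5: alpha = 0.1. fail to reject H0.

n_eff = 11, pos = 7, neg = 4, p = 0.548828, fail to reject H0.


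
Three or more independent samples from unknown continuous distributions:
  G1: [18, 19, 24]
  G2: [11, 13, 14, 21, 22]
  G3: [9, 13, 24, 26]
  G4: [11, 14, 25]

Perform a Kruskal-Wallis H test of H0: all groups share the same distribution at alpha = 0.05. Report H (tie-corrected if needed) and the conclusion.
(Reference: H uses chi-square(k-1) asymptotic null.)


Step 1: Combine all N = 15 observations and assign midranks.
sorted (value, group, rank): (9,G3,1), (11,G2,2.5), (11,G4,2.5), (13,G2,4.5), (13,G3,4.5), (14,G2,6.5), (14,G4,6.5), (18,G1,8), (19,G1,9), (21,G2,10), (22,G2,11), (24,G1,12.5), (24,G3,12.5), (25,G4,14), (26,G3,15)
Step 2: Sum ranks within each group.
R_1 = 29.5 (n_1 = 3)
R_2 = 34.5 (n_2 = 5)
R_3 = 33 (n_3 = 4)
R_4 = 23 (n_4 = 3)
Step 3: H = 12/(N(N+1)) * sum(R_i^2/n_i) - 3(N+1)
     = 12/(15*16) * (29.5^2/3 + 34.5^2/5 + 33^2/4 + 23^2/3) - 3*16
     = 0.050000 * 976.717 - 48
     = 0.835833.
Step 4: Ties present; correction factor C = 1 - 24/(15^3 - 15) = 0.992857. Corrected H = 0.835833 / 0.992857 = 0.841847.
Step 5: Under H0, H ~ chi^2(3); p-value = 0.839434.
Step 6: alpha = 0.05. fail to reject H0.

H = 0.8418, df = 3, p = 0.839434, fail to reject H0.


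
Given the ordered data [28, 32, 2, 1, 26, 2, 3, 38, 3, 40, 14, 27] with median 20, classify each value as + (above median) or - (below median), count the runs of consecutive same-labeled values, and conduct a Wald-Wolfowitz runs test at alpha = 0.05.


Step 1: Compute median = 20; label A = above, B = below.
Labels in order: AABBABBABABA  (n_A = 6, n_B = 6)
Step 2: Count runs R = 9.
Step 3: Under H0 (random ordering), E[R] = 2*n_A*n_B/(n_A+n_B) + 1 = 2*6*6/12 + 1 = 7.0000.
        Var[R] = 2*n_A*n_B*(2*n_A*n_B - n_A - n_B) / ((n_A+n_B)^2 * (n_A+n_B-1)) = 4320/1584 = 2.7273.
        SD[R] = 1.6514.
Step 4: Continuity-corrected z = (R - 0.5 - E[R]) / SD[R] = (9 - 0.5 - 7.0000) / 1.6514 = 0.9083.
Step 5: Two-sided p-value via normal approximation = 2*(1 - Phi(|z|)) = 0.363722.
Step 6: alpha = 0.05. fail to reject H0.

R = 9, z = 0.9083, p = 0.363722, fail to reject H0.


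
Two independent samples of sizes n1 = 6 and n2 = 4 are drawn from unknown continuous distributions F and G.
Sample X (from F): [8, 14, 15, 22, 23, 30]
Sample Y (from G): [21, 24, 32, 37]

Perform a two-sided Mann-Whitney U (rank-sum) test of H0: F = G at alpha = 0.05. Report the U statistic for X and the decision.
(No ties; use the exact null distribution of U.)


Step 1: Combine and sort all 10 observations; assign midranks.
sorted (value, group): (8,X), (14,X), (15,X), (21,Y), (22,X), (23,X), (24,Y), (30,X), (32,Y), (37,Y)
ranks: 8->1, 14->2, 15->3, 21->4, 22->5, 23->6, 24->7, 30->8, 32->9, 37->10
Step 2: Rank sum for X: R1 = 1 + 2 + 3 + 5 + 6 + 8 = 25.
Step 3: U_X = R1 - n1(n1+1)/2 = 25 - 6*7/2 = 25 - 21 = 4.
       U_Y = n1*n2 - U_X = 24 - 4 = 20.
Step 4: No ties, so the exact null distribution of U (based on enumerating the C(10,6) = 210 equally likely rank assignments) gives the two-sided p-value.
Step 5: p-value = 0.114286; compare to alpha = 0.05. fail to reject H0.

U_X = 4, p = 0.114286, fail to reject H0 at alpha = 0.05.


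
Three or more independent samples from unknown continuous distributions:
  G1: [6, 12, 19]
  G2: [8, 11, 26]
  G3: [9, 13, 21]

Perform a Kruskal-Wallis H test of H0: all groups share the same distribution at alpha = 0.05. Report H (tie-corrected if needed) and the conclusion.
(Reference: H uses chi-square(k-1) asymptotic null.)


Step 1: Combine all N = 9 observations and assign midranks.
sorted (value, group, rank): (6,G1,1), (8,G2,2), (9,G3,3), (11,G2,4), (12,G1,5), (13,G3,6), (19,G1,7), (21,G3,8), (26,G2,9)
Step 2: Sum ranks within each group.
R_1 = 13 (n_1 = 3)
R_2 = 15 (n_2 = 3)
R_3 = 17 (n_3 = 3)
Step 3: H = 12/(N(N+1)) * sum(R_i^2/n_i) - 3(N+1)
     = 12/(9*10) * (13^2/3 + 15^2/3 + 17^2/3) - 3*10
     = 0.133333 * 227.667 - 30
     = 0.355556.
Step 4: No ties, so H is used without correction.
Step 5: Under H0, H ~ chi^2(2); p-value = 0.837128.
Step 6: alpha = 0.05. fail to reject H0.

H = 0.3556, df = 2, p = 0.837128, fail to reject H0.


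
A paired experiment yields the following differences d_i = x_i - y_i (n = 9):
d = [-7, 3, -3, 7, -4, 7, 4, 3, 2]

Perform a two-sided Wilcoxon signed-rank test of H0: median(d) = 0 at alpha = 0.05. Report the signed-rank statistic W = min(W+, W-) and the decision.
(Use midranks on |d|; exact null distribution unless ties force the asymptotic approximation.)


Step 1: Drop any zero differences (none here) and take |d_i|.
|d| = [7, 3, 3, 7, 4, 7, 4, 3, 2]
Step 2: Midrank |d_i| (ties get averaged ranks).
ranks: |7|->8, |3|->3, |3|->3, |7|->8, |4|->5.5, |7|->8, |4|->5.5, |3|->3, |2|->1
Step 3: Attach original signs; sum ranks with positive sign and with negative sign.
W+ = 3 + 8 + 8 + 5.5 + 3 + 1 = 28.5
W- = 8 + 3 + 5.5 = 16.5
(Check: W+ + W- = 45 should equal n(n+1)/2 = 45.)
Step 4: Test statistic W = min(W+, W-) = 16.5.
Step 5: Ties in |d|, so use the tie-corrected normal approximation.
        E[W] = n(n+1)/4 = 9*10/4 = 22.5.
        Tie groups: |d|=3 (t=3), |d|=4 (t=2), |d|=7 (t=3); sum(t^3 - t) = 54.
        Var[W] = n(n+1)(2n+1)/24 - sum(t^3-t)/48 = 1710/24 - 54/48 = 70.125.
        z = (W - E[W]) / sqrt(Var[W]) = (16.5 - 22.5) / 8.3741 = -0.7165.
        Two-sided p = 2*Phi(z) = 0.473684.
Step 6: alpha = 0.05. fail to reject H0.

W+ = 28.5, W- = 16.5, W = min = 16.5, p = 0.473684, fail to reject H0.


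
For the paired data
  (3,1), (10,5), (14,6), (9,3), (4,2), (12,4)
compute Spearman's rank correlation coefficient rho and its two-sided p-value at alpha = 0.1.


Step 1: Rank x and y separately (midranks; no ties here).
rank(x): 3->1, 10->4, 14->6, 9->3, 4->2, 12->5
rank(y): 1->1, 5->5, 6->6, 3->3, 2->2, 4->4
Step 2: d_i = R_x(i) - R_y(i); compute d_i^2.
  (1-1)^2=0, (4-5)^2=1, (6-6)^2=0, (3-3)^2=0, (2-2)^2=0, (5-4)^2=1
sum(d^2) = 2.
Step 3: rho = 1 - 6*2 / (6*(6^2 - 1)) = 1 - 12/210 = 0.942857.
Step 4: Under H0, t = rho * sqrt((n-2)/(1-rho^2)) = 5.6595 ~ t(4).
Step 5: Two-sided p-value from the t-distribution with 4 df = 0.004805.
Step 6: alpha = 0.1. reject H0.

rho = 0.9429, p = 0.004805, reject H0 at alpha = 0.1.


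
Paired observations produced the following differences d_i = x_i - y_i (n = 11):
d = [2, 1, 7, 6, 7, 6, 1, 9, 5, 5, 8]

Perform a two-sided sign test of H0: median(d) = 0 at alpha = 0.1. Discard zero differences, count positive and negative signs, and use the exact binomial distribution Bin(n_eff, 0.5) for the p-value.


Step 1: Discard zero differences. Original n = 11; n_eff = number of nonzero differences = 11.
Nonzero differences (with sign): +2, +1, +7, +6, +7, +6, +1, +9, +5, +5, +8
Step 2: Count signs: positive = 11, negative = 0.
Step 3: Under H0: P(positive) = 0.5, so the number of positives S ~ Bin(11, 0.5).
Step 4: Two-sided exact p-value = sum of Bin(11,0.5) probabilities at or below the observed probability = 0.000977.
Step 5: alpha = 0.1. reject H0.

n_eff = 11, pos = 11, neg = 0, p = 0.000977, reject H0.


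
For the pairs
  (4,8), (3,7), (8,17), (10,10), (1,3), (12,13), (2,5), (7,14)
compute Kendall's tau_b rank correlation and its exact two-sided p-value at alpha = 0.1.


Step 1: Enumerate the 28 unordered pairs (i,j) with i<j and classify each by sign(x_j-x_i) * sign(y_j-y_i).
  (1,2):dx=-1,dy=-1->C; (1,3):dx=+4,dy=+9->C; (1,4):dx=+6,dy=+2->C; (1,5):dx=-3,dy=-5->C
  (1,6):dx=+8,dy=+5->C; (1,7):dx=-2,dy=-3->C; (1,8):dx=+3,dy=+6->C; (2,3):dx=+5,dy=+10->C
  (2,4):dx=+7,dy=+3->C; (2,5):dx=-2,dy=-4->C; (2,6):dx=+9,dy=+6->C; (2,7):dx=-1,dy=-2->C
  (2,8):dx=+4,dy=+7->C; (3,4):dx=+2,dy=-7->D; (3,5):dx=-7,dy=-14->C; (3,6):dx=+4,dy=-4->D
  (3,7):dx=-6,dy=-12->C; (3,8):dx=-1,dy=-3->C; (4,5):dx=-9,dy=-7->C; (4,6):dx=+2,dy=+3->C
  (4,7):dx=-8,dy=-5->C; (4,8):dx=-3,dy=+4->D; (5,6):dx=+11,dy=+10->C; (5,7):dx=+1,dy=+2->C
  (5,8):dx=+6,dy=+11->C; (6,7):dx=-10,dy=-8->C; (6,8):dx=-5,dy=+1->D; (7,8):dx=+5,dy=+9->C
Step 2: C = 24, D = 4, total pairs = 28.
Step 3: tau = (C - D)/(n(n-1)/2) = (24 - 4)/28 = 0.714286.
Step 4: Exact two-sided p-value (enumerate n! = 40320 permutations of y under H0): p = 0.014137.
Step 5: alpha = 0.1. reject H0.

tau_b = 0.7143 (C=24, D=4), p = 0.014137, reject H0.


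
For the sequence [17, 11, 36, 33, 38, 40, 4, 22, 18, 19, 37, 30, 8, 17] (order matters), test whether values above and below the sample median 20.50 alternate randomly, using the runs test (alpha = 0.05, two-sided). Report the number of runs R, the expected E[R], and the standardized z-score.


Step 1: Compute median = 20.50; label A = above, B = below.
Labels in order: BBAAAABABBAABB  (n_A = 7, n_B = 7)
Step 2: Count runs R = 7.
Step 3: Under H0 (random ordering), E[R] = 2*n_A*n_B/(n_A+n_B) + 1 = 2*7*7/14 + 1 = 8.0000.
        Var[R] = 2*n_A*n_B*(2*n_A*n_B - n_A - n_B) / ((n_A+n_B)^2 * (n_A+n_B-1)) = 8232/2548 = 3.2308.
        SD[R] = 1.7974.
Step 4: Continuity-corrected z = (R + 0.5 - E[R]) / SD[R] = (7 + 0.5 - 8.0000) / 1.7974 = -0.2782.
Step 5: Two-sided p-value via normal approximation = 2*(1 - Phi(|z|)) = 0.780879.
Step 6: alpha = 0.05. fail to reject H0.

R = 7, z = -0.2782, p = 0.780879, fail to reject H0.


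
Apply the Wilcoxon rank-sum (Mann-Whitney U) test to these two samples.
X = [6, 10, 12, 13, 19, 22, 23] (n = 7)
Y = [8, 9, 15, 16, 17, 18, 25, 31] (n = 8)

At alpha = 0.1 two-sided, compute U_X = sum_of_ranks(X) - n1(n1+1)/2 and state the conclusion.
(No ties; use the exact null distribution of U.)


Step 1: Combine and sort all 15 observations; assign midranks.
sorted (value, group): (6,X), (8,Y), (9,Y), (10,X), (12,X), (13,X), (15,Y), (16,Y), (17,Y), (18,Y), (19,X), (22,X), (23,X), (25,Y), (31,Y)
ranks: 6->1, 8->2, 9->3, 10->4, 12->5, 13->6, 15->7, 16->8, 17->9, 18->10, 19->11, 22->12, 23->13, 25->14, 31->15
Step 2: Rank sum for X: R1 = 1 + 4 + 5 + 6 + 11 + 12 + 13 = 52.
Step 3: U_X = R1 - n1(n1+1)/2 = 52 - 7*8/2 = 52 - 28 = 24.
       U_Y = n1*n2 - U_X = 56 - 24 = 32.
Step 4: No ties, so the exact null distribution of U (based on enumerating the C(15,7) = 6435 equally likely rank assignments) gives the two-sided p-value.
Step 5: p-value = 0.694328; compare to alpha = 0.1. fail to reject H0.

U_X = 24, p = 0.694328, fail to reject H0 at alpha = 0.1.


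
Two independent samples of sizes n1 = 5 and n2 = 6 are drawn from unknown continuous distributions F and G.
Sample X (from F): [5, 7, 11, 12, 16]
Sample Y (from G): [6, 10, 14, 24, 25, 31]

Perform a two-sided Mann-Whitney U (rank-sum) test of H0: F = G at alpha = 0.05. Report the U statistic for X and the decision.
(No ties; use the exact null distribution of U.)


Step 1: Combine and sort all 11 observations; assign midranks.
sorted (value, group): (5,X), (6,Y), (7,X), (10,Y), (11,X), (12,X), (14,Y), (16,X), (24,Y), (25,Y), (31,Y)
ranks: 5->1, 6->2, 7->3, 10->4, 11->5, 12->6, 14->7, 16->8, 24->9, 25->10, 31->11
Step 2: Rank sum for X: R1 = 1 + 3 + 5 + 6 + 8 = 23.
Step 3: U_X = R1 - n1(n1+1)/2 = 23 - 5*6/2 = 23 - 15 = 8.
       U_Y = n1*n2 - U_X = 30 - 8 = 22.
Step 4: No ties, so the exact null distribution of U (based on enumerating the C(11,5) = 462 equally likely rank assignments) gives the two-sided p-value.
Step 5: p-value = 0.246753; compare to alpha = 0.05. fail to reject H0.

U_X = 8, p = 0.246753, fail to reject H0 at alpha = 0.05.


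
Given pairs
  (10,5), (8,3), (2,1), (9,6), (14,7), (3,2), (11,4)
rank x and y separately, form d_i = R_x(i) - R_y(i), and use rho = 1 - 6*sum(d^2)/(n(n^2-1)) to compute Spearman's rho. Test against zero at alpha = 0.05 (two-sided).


Step 1: Rank x and y separately (midranks; no ties here).
rank(x): 10->5, 8->3, 2->1, 9->4, 14->7, 3->2, 11->6
rank(y): 5->5, 3->3, 1->1, 6->6, 7->7, 2->2, 4->4
Step 2: d_i = R_x(i) - R_y(i); compute d_i^2.
  (5-5)^2=0, (3-3)^2=0, (1-1)^2=0, (4-6)^2=4, (7-7)^2=0, (2-2)^2=0, (6-4)^2=4
sum(d^2) = 8.
Step 3: rho = 1 - 6*8 / (7*(7^2 - 1)) = 1 - 48/336 = 0.857143.
Step 4: Under H0, t = rho * sqrt((n-2)/(1-rho^2)) = 3.7210 ~ t(5).
Step 5: Two-sided p-value from the t-distribution with 5 df = 0.013697.
Step 6: alpha = 0.05. reject H0.

rho = 0.8571, p = 0.013697, reject H0 at alpha = 0.05.


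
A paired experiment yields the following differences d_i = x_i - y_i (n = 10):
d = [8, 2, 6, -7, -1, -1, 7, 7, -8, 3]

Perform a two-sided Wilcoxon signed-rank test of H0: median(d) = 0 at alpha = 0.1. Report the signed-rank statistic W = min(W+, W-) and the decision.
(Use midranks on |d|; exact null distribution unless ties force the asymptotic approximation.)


Step 1: Drop any zero differences (none here) and take |d_i|.
|d| = [8, 2, 6, 7, 1, 1, 7, 7, 8, 3]
Step 2: Midrank |d_i| (ties get averaged ranks).
ranks: |8|->9.5, |2|->3, |6|->5, |7|->7, |1|->1.5, |1|->1.5, |7|->7, |7|->7, |8|->9.5, |3|->4
Step 3: Attach original signs; sum ranks with positive sign and with negative sign.
W+ = 9.5 + 3 + 5 + 7 + 7 + 4 = 35.5
W- = 7 + 1.5 + 1.5 + 9.5 = 19.5
(Check: W+ + W- = 55 should equal n(n+1)/2 = 55.)
Step 4: Test statistic W = min(W+, W-) = 19.5.
Step 5: Ties in |d|, so use the tie-corrected normal approximation.
        E[W] = n(n+1)/4 = 10*11/4 = 27.5.
        Tie groups: |d|=1 (t=2), |d|=7 (t=3), |d|=8 (t=2); sum(t^3 - t) = 36.
        Var[W] = n(n+1)(2n+1)/24 - sum(t^3-t)/48 = 2310/24 - 36/48 = 95.5.
        z = (W - E[W]) / sqrt(Var[W]) = (19.5 - 27.5) / 9.7724 = -0.8186.
        Two-sided p = 2*Phi(z) = 0.412997.
Step 6: alpha = 0.1. fail to reject H0.

W+ = 35.5, W- = 19.5, W = min = 19.5, p = 0.412997, fail to reject H0.


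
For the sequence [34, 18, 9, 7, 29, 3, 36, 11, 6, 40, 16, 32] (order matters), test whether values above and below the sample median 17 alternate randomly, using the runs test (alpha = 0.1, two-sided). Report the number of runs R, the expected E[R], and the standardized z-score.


Step 1: Compute median = 17; label A = above, B = below.
Labels in order: AABBABABBABA  (n_A = 6, n_B = 6)
Step 2: Count runs R = 9.
Step 3: Under H0 (random ordering), E[R] = 2*n_A*n_B/(n_A+n_B) + 1 = 2*6*6/12 + 1 = 7.0000.
        Var[R] = 2*n_A*n_B*(2*n_A*n_B - n_A - n_B) / ((n_A+n_B)^2 * (n_A+n_B-1)) = 4320/1584 = 2.7273.
        SD[R] = 1.6514.
Step 4: Continuity-corrected z = (R - 0.5 - E[R]) / SD[R] = (9 - 0.5 - 7.0000) / 1.6514 = 0.9083.
Step 5: Two-sided p-value via normal approximation = 2*(1 - Phi(|z|)) = 0.363722.
Step 6: alpha = 0.1. fail to reject H0.

R = 9, z = 0.9083, p = 0.363722, fail to reject H0.


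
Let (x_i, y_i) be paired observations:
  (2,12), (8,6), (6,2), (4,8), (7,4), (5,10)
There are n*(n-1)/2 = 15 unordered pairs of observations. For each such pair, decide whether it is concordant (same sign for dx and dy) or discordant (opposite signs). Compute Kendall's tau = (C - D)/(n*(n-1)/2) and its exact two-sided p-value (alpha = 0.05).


Step 1: Enumerate the 15 unordered pairs (i,j) with i<j and classify each by sign(x_j-x_i) * sign(y_j-y_i).
  (1,2):dx=+6,dy=-6->D; (1,3):dx=+4,dy=-10->D; (1,4):dx=+2,dy=-4->D; (1,5):dx=+5,dy=-8->D
  (1,6):dx=+3,dy=-2->D; (2,3):dx=-2,dy=-4->C; (2,4):dx=-4,dy=+2->D; (2,5):dx=-1,dy=-2->C
  (2,6):dx=-3,dy=+4->D; (3,4):dx=-2,dy=+6->D; (3,5):dx=+1,dy=+2->C; (3,6):dx=-1,dy=+8->D
  (4,5):dx=+3,dy=-4->D; (4,6):dx=+1,dy=+2->C; (5,6):dx=-2,dy=+6->D
Step 2: C = 4, D = 11, total pairs = 15.
Step 3: tau = (C - D)/(n(n-1)/2) = (4 - 11)/15 = -0.466667.
Step 4: Exact two-sided p-value (enumerate n! = 720 permutations of y under H0): p = 0.272222.
Step 5: alpha = 0.05. fail to reject H0.

tau_b = -0.4667 (C=4, D=11), p = 0.272222, fail to reject H0.


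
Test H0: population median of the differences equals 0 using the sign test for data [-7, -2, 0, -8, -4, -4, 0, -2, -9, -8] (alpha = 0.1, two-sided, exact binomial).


Step 1: Discard zero differences. Original n = 10; n_eff = number of nonzero differences = 8.
Nonzero differences (with sign): -7, -2, -8, -4, -4, -2, -9, -8
Step 2: Count signs: positive = 0, negative = 8.
Step 3: Under H0: P(positive) = 0.5, so the number of positives S ~ Bin(8, 0.5).
Step 4: Two-sided exact p-value = sum of Bin(8,0.5) probabilities at or below the observed probability = 0.007812.
Step 5: alpha = 0.1. reject H0.

n_eff = 8, pos = 0, neg = 8, p = 0.007812, reject H0.


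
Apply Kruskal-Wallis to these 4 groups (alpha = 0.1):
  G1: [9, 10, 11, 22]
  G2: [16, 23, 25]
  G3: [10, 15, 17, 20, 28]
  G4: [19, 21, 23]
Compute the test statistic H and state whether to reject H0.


Step 1: Combine all N = 15 observations and assign midranks.
sorted (value, group, rank): (9,G1,1), (10,G1,2.5), (10,G3,2.5), (11,G1,4), (15,G3,5), (16,G2,6), (17,G3,7), (19,G4,8), (20,G3,9), (21,G4,10), (22,G1,11), (23,G2,12.5), (23,G4,12.5), (25,G2,14), (28,G3,15)
Step 2: Sum ranks within each group.
R_1 = 18.5 (n_1 = 4)
R_2 = 32.5 (n_2 = 3)
R_3 = 38.5 (n_3 = 5)
R_4 = 30.5 (n_4 = 3)
Step 3: H = 12/(N(N+1)) * sum(R_i^2/n_i) - 3(N+1)
     = 12/(15*16) * (18.5^2/4 + 32.5^2/3 + 38.5^2/5 + 30.5^2/3) - 3*16
     = 0.050000 * 1044.18 - 48
     = 4.208958.
Step 4: Ties present; correction factor C = 1 - 12/(15^3 - 15) = 0.996429. Corrected H = 4.208958 / 0.996429 = 4.224044.
Step 5: Under H0, H ~ chi^2(3); p-value = 0.238266.
Step 6: alpha = 0.1. fail to reject H0.

H = 4.2240, df = 3, p = 0.238266, fail to reject H0.


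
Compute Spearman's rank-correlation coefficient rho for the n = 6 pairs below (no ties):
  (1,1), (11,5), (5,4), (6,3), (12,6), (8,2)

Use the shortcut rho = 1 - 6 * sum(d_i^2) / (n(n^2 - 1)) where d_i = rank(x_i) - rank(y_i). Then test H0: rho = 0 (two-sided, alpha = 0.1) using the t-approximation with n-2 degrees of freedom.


Step 1: Rank x and y separately (midranks; no ties here).
rank(x): 1->1, 11->5, 5->2, 6->3, 12->6, 8->4
rank(y): 1->1, 5->5, 4->4, 3->3, 6->6, 2->2
Step 2: d_i = R_x(i) - R_y(i); compute d_i^2.
  (1-1)^2=0, (5-5)^2=0, (2-4)^2=4, (3-3)^2=0, (6-6)^2=0, (4-2)^2=4
sum(d^2) = 8.
Step 3: rho = 1 - 6*8 / (6*(6^2 - 1)) = 1 - 48/210 = 0.771429.
Step 4: Under H0, t = rho * sqrt((n-2)/(1-rho^2)) = 2.4247 ~ t(4).
Step 5: Two-sided p-value from the t-distribution with 4 df = 0.072397.
Step 6: alpha = 0.1. reject H0.

rho = 0.7714, p = 0.072397, reject H0 at alpha = 0.1.


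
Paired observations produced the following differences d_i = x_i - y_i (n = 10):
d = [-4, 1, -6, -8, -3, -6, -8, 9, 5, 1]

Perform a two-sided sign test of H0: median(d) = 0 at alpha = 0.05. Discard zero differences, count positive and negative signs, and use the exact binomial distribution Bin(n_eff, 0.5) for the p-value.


Step 1: Discard zero differences. Original n = 10; n_eff = number of nonzero differences = 10.
Nonzero differences (with sign): -4, +1, -6, -8, -3, -6, -8, +9, +5, +1
Step 2: Count signs: positive = 4, negative = 6.
Step 3: Under H0: P(positive) = 0.5, so the number of positives S ~ Bin(10, 0.5).
Step 4: Two-sided exact p-value = sum of Bin(10,0.5) probabilities at or below the observed probability = 0.753906.
Step 5: alpha = 0.05. fail to reject H0.

n_eff = 10, pos = 4, neg = 6, p = 0.753906, fail to reject H0.


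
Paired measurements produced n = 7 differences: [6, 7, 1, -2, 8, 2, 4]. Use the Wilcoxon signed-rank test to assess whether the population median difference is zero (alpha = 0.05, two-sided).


Step 1: Drop any zero differences (none here) and take |d_i|.
|d| = [6, 7, 1, 2, 8, 2, 4]
Step 2: Midrank |d_i| (ties get averaged ranks).
ranks: |6|->5, |7|->6, |1|->1, |2|->2.5, |8|->7, |2|->2.5, |4|->4
Step 3: Attach original signs; sum ranks with positive sign and with negative sign.
W+ = 5 + 6 + 1 + 7 + 2.5 + 4 = 25.5
W- = 2.5 = 2.5
(Check: W+ + W- = 28 should equal n(n+1)/2 = 28.)
Step 4: Test statistic W = min(W+, W-) = 2.5.
Step 5: Ties in |d|, so use the tie-corrected normal approximation.
        E[W] = n(n+1)/4 = 7*8/4 = 14.
        Tie groups: |d|=2 (t=2); sum(t^3 - t) = 6.
        Var[W] = n(n+1)(2n+1)/24 - sum(t^3-t)/48 = 840/24 - 6/48 = 34.875.
        z = (W - E[W]) / sqrt(Var[W]) = (2.5 - 14) / 5.9055 = -1.9473.
        Two-sided p = 2*Phi(z) = 0.051495.
Step 6: alpha = 0.05. fail to reject H0.

W+ = 25.5, W- = 2.5, W = min = 2.5, p = 0.051495, fail to reject H0.


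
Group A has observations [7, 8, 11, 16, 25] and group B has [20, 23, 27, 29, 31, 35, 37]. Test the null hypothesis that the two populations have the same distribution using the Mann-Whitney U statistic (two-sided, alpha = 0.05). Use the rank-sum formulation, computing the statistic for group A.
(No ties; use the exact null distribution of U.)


Step 1: Combine and sort all 12 observations; assign midranks.
sorted (value, group): (7,X), (8,X), (11,X), (16,X), (20,Y), (23,Y), (25,X), (27,Y), (29,Y), (31,Y), (35,Y), (37,Y)
ranks: 7->1, 8->2, 11->3, 16->4, 20->5, 23->6, 25->7, 27->8, 29->9, 31->10, 35->11, 37->12
Step 2: Rank sum for X: R1 = 1 + 2 + 3 + 4 + 7 = 17.
Step 3: U_X = R1 - n1(n1+1)/2 = 17 - 5*6/2 = 17 - 15 = 2.
       U_Y = n1*n2 - U_X = 35 - 2 = 33.
Step 4: No ties, so the exact null distribution of U (based on enumerating the C(12,5) = 792 equally likely rank assignments) gives the two-sided p-value.
Step 5: p-value = 0.010101; compare to alpha = 0.05. reject H0.

U_X = 2, p = 0.010101, reject H0 at alpha = 0.05.


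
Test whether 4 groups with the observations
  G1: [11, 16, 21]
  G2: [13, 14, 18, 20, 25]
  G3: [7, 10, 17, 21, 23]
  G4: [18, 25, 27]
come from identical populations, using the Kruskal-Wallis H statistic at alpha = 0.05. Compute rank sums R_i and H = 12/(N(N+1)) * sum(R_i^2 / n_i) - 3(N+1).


Step 1: Combine all N = 16 observations and assign midranks.
sorted (value, group, rank): (7,G3,1), (10,G3,2), (11,G1,3), (13,G2,4), (14,G2,5), (16,G1,6), (17,G3,7), (18,G2,8.5), (18,G4,8.5), (20,G2,10), (21,G1,11.5), (21,G3,11.5), (23,G3,13), (25,G2,14.5), (25,G4,14.5), (27,G4,16)
Step 2: Sum ranks within each group.
R_1 = 20.5 (n_1 = 3)
R_2 = 42 (n_2 = 5)
R_3 = 34.5 (n_3 = 5)
R_4 = 39 (n_4 = 3)
Step 3: H = 12/(N(N+1)) * sum(R_i^2/n_i) - 3(N+1)
     = 12/(16*17) * (20.5^2/3 + 42^2/5 + 34.5^2/5 + 39^2/3) - 3*17
     = 0.044118 * 1237.93 - 51
     = 3.614706.
Step 4: Ties present; correction factor C = 1 - 18/(16^3 - 16) = 0.995588. Corrected H = 3.614706 / 0.995588 = 3.630724.
Step 5: Under H0, H ~ chi^2(3); p-value = 0.304199.
Step 6: alpha = 0.05. fail to reject H0.

H = 3.6307, df = 3, p = 0.304199, fail to reject H0.


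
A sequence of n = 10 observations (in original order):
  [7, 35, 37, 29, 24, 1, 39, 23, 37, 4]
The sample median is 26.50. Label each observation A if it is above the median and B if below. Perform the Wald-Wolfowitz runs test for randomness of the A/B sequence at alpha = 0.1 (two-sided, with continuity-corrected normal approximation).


Step 1: Compute median = 26.50; label A = above, B = below.
Labels in order: BAAABBABAB  (n_A = 5, n_B = 5)
Step 2: Count runs R = 7.
Step 3: Under H0 (random ordering), E[R] = 2*n_A*n_B/(n_A+n_B) + 1 = 2*5*5/10 + 1 = 6.0000.
        Var[R] = 2*n_A*n_B*(2*n_A*n_B - n_A - n_B) / ((n_A+n_B)^2 * (n_A+n_B-1)) = 2000/900 = 2.2222.
        SD[R] = 1.4907.
Step 4: Continuity-corrected z = (R - 0.5 - E[R]) / SD[R] = (7 - 0.5 - 6.0000) / 1.4907 = 0.3354.
Step 5: Two-sided p-value via normal approximation = 2*(1 - Phi(|z|)) = 0.737316.
Step 6: alpha = 0.1. fail to reject H0.

R = 7, z = 0.3354, p = 0.737316, fail to reject H0.


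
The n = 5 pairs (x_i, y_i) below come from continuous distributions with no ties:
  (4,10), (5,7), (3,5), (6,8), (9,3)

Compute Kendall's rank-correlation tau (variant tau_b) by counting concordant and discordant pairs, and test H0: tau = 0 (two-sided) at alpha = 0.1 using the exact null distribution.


Step 1: Enumerate the 10 unordered pairs (i,j) with i<j and classify each by sign(x_j-x_i) * sign(y_j-y_i).
  (1,2):dx=+1,dy=-3->D; (1,3):dx=-1,dy=-5->C; (1,4):dx=+2,dy=-2->D; (1,5):dx=+5,dy=-7->D
  (2,3):dx=-2,dy=-2->C; (2,4):dx=+1,dy=+1->C; (2,5):dx=+4,dy=-4->D; (3,4):dx=+3,dy=+3->C
  (3,5):dx=+6,dy=-2->D; (4,5):dx=+3,dy=-5->D
Step 2: C = 4, D = 6, total pairs = 10.
Step 3: tau = (C - D)/(n(n-1)/2) = (4 - 6)/10 = -0.200000.
Step 4: Exact two-sided p-value (enumerate n! = 120 permutations of y under H0): p = 0.816667.
Step 5: alpha = 0.1. fail to reject H0.

tau_b = -0.2000 (C=4, D=6), p = 0.816667, fail to reject H0.


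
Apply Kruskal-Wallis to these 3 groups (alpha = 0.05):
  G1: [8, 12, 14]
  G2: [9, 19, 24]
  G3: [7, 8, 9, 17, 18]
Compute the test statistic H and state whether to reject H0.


Step 1: Combine all N = 11 observations and assign midranks.
sorted (value, group, rank): (7,G3,1), (8,G1,2.5), (8,G3,2.5), (9,G2,4.5), (9,G3,4.5), (12,G1,6), (14,G1,7), (17,G3,8), (18,G3,9), (19,G2,10), (24,G2,11)
Step 2: Sum ranks within each group.
R_1 = 15.5 (n_1 = 3)
R_2 = 25.5 (n_2 = 3)
R_3 = 25 (n_3 = 5)
Step 3: H = 12/(N(N+1)) * sum(R_i^2/n_i) - 3(N+1)
     = 12/(11*12) * (15.5^2/3 + 25.5^2/3 + 25^2/5) - 3*12
     = 0.090909 * 421.833 - 36
     = 2.348485.
Step 4: Ties present; correction factor C = 1 - 12/(11^3 - 11) = 0.990909. Corrected H = 2.348485 / 0.990909 = 2.370031.
Step 5: Under H0, H ~ chi^2(2); p-value = 0.305742.
Step 6: alpha = 0.05. fail to reject H0.

H = 2.3700, df = 2, p = 0.305742, fail to reject H0.


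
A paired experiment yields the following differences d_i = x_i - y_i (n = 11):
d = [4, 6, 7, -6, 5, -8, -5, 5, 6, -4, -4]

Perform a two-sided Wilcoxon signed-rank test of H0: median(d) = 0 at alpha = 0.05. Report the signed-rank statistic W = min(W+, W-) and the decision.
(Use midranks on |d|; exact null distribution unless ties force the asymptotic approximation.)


Step 1: Drop any zero differences (none here) and take |d_i|.
|d| = [4, 6, 7, 6, 5, 8, 5, 5, 6, 4, 4]
Step 2: Midrank |d_i| (ties get averaged ranks).
ranks: |4|->2, |6|->8, |7|->10, |6|->8, |5|->5, |8|->11, |5|->5, |5|->5, |6|->8, |4|->2, |4|->2
Step 3: Attach original signs; sum ranks with positive sign and with negative sign.
W+ = 2 + 8 + 10 + 5 + 5 + 8 = 38
W- = 8 + 11 + 5 + 2 + 2 = 28
(Check: W+ + W- = 66 should equal n(n+1)/2 = 66.)
Step 4: Test statistic W = min(W+, W-) = 28.
Step 5: Ties in |d|, so use the tie-corrected normal approximation.
        E[W] = n(n+1)/4 = 11*12/4 = 33.
        Tie groups: |d|=4 (t=3), |d|=5 (t=3), |d|=6 (t=3); sum(t^3 - t) = 72.
        Var[W] = n(n+1)(2n+1)/24 - sum(t^3-t)/48 = 3036/24 - 72/48 = 125.
        z = (W - E[W]) / sqrt(Var[W]) = (28 - 33) / 11.1803 = -0.4472.
        Two-sided p = 2*Phi(z) = 0.654721.
Step 6: alpha = 0.05. fail to reject H0.

W+ = 38, W- = 28, W = min = 28, p = 0.654721, fail to reject H0.


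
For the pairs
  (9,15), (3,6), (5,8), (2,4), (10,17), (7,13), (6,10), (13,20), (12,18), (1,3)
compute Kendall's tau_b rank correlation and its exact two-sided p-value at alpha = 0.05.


Step 1: Enumerate the 45 unordered pairs (i,j) with i<j and classify each by sign(x_j-x_i) * sign(y_j-y_i).
  (1,2):dx=-6,dy=-9->C; (1,3):dx=-4,dy=-7->C; (1,4):dx=-7,dy=-11->C; (1,5):dx=+1,dy=+2->C
  (1,6):dx=-2,dy=-2->C; (1,7):dx=-3,dy=-5->C; (1,8):dx=+4,dy=+5->C; (1,9):dx=+3,dy=+3->C
  (1,10):dx=-8,dy=-12->C; (2,3):dx=+2,dy=+2->C; (2,4):dx=-1,dy=-2->C; (2,5):dx=+7,dy=+11->C
  (2,6):dx=+4,dy=+7->C; (2,7):dx=+3,dy=+4->C; (2,8):dx=+10,dy=+14->C; (2,9):dx=+9,dy=+12->C
  (2,10):dx=-2,dy=-3->C; (3,4):dx=-3,dy=-4->C; (3,5):dx=+5,dy=+9->C; (3,6):dx=+2,dy=+5->C
  (3,7):dx=+1,dy=+2->C; (3,8):dx=+8,dy=+12->C; (3,9):dx=+7,dy=+10->C; (3,10):dx=-4,dy=-5->C
  (4,5):dx=+8,dy=+13->C; (4,6):dx=+5,dy=+9->C; (4,7):dx=+4,dy=+6->C; (4,8):dx=+11,dy=+16->C
  (4,9):dx=+10,dy=+14->C; (4,10):dx=-1,dy=-1->C; (5,6):dx=-3,dy=-4->C; (5,7):dx=-4,dy=-7->C
  (5,8):dx=+3,dy=+3->C; (5,9):dx=+2,dy=+1->C; (5,10):dx=-9,dy=-14->C; (6,7):dx=-1,dy=-3->C
  (6,8):dx=+6,dy=+7->C; (6,9):dx=+5,dy=+5->C; (6,10):dx=-6,dy=-10->C; (7,8):dx=+7,dy=+10->C
  (7,9):dx=+6,dy=+8->C; (7,10):dx=-5,dy=-7->C; (8,9):dx=-1,dy=-2->C; (8,10):dx=-12,dy=-17->C
  (9,10):dx=-11,dy=-15->C
Step 2: C = 45, D = 0, total pairs = 45.
Step 3: tau = (C - D)/(n(n-1)/2) = (45 - 0)/45 = 1.000000.
Step 4: Exact two-sided p-value (enumerate n! = 3628800 permutations of y under H0): p = 0.000001.
Step 5: alpha = 0.05. reject H0.

tau_b = 1.0000 (C=45, D=0), p = 0.000001, reject H0.
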